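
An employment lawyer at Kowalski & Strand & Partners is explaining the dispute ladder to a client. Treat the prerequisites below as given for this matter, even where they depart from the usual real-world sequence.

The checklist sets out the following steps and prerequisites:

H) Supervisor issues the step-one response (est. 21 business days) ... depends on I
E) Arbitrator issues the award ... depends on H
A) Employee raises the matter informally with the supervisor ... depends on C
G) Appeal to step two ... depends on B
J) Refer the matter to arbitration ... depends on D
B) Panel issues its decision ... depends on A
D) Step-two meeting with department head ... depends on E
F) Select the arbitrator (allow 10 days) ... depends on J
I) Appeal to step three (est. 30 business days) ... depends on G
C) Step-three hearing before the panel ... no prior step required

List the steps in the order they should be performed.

C is the only step with nothing outstanding, so it goes first.
A needed C, now all done → A.
That leaves B as the only ready step → B.
G needed B, now all done → G.
I needed G, now all done → I.
H is the only step now ready → H.
E is the only step now ready → E.
Next only D has its prerequisites met → D.
Next only J has its prerequisites met → J.
Next only F has its prerequisites met → F.

C A B G I H E D J F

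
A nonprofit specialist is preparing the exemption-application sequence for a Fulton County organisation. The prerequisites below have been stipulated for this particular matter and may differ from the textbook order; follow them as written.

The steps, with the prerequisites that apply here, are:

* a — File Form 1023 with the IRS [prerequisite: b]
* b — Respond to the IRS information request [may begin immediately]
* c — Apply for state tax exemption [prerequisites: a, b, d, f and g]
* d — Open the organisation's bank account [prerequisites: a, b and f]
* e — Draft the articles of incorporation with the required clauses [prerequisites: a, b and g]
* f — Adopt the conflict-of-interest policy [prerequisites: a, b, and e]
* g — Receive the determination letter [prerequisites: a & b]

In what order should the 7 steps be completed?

b → a → g → e → f → d → c

b has no prerequisites → b first.
That leaves a as the only ready step → a.
g needed a and b, now all done → g.
e needed a, b and g, now all done → e.
f is the only step now ready → f.
d needed a, b and f, now all done → d.
That leaves c as the only ready step → c.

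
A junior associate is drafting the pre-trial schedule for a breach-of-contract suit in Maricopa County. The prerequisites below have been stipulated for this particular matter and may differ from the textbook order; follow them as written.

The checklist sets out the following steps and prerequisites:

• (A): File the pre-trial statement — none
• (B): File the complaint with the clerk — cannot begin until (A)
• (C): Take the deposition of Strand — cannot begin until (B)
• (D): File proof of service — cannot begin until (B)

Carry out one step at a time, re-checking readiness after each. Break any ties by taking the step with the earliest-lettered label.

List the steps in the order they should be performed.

(A), (B), (C), (D)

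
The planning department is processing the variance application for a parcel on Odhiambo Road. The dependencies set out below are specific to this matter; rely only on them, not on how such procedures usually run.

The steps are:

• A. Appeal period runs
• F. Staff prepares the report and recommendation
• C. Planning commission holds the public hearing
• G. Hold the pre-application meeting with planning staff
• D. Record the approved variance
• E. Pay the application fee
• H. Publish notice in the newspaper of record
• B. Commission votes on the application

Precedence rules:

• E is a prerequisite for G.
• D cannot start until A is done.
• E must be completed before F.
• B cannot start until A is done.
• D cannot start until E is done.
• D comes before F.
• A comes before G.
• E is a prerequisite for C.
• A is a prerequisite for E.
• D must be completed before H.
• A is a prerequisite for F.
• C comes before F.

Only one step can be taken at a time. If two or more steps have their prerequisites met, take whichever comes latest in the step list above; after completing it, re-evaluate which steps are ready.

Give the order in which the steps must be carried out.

A → B → E → D → H → G → C → F

Only A has no prerequisites, so it is first.
B and E are both available; B is listed later → B.
E needed A, now all done → E.
Ready: D, G and C. D is listed later → D.
Now H, G and C have their prerequisites met. H is listed later, so H next.
Now G and C have their prerequisites met. G is listed later, so G next.
C is the only step now ready → C.
F is the only step now ready → F.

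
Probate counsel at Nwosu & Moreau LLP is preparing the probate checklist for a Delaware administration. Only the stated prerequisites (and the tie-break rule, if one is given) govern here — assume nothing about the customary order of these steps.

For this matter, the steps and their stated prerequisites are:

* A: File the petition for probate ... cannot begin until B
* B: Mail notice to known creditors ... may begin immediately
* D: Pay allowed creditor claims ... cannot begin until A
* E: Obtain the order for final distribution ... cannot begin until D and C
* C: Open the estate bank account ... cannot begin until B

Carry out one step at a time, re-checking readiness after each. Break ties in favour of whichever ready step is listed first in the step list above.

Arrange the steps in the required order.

B A D C E

B has no prerequisites → B first.
Now A and C have their prerequisites met. A is listed earlier, so A next.
Ready: D and C. D is listed earlier → D.
Next only C has its prerequisites met → C.
That leaves E as the only ready step → E.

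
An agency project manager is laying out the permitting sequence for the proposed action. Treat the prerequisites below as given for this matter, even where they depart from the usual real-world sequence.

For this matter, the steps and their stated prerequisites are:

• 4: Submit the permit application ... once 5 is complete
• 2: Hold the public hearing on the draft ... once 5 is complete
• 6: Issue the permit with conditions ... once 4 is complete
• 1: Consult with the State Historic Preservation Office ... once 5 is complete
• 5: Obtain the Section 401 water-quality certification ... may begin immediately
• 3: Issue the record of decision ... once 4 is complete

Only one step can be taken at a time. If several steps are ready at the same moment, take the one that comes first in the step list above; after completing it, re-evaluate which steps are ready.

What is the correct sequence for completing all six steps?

5, 4, 2, 6, 1, 3

5 is the only step with nothing outstanding, so it goes first.
Now 4, 2 and 1 have their prerequisites met. 4 is listed earlier, so 4 next.
Ready: 2, 6, 1 and 3. 2 is listed earlier → 2.
Ready: 6, 1 and 3. 6 is listed earlier → 6.
Ready: 1 and 3. 1 is listed earlier → 1.
3 is the only step now ready → 3.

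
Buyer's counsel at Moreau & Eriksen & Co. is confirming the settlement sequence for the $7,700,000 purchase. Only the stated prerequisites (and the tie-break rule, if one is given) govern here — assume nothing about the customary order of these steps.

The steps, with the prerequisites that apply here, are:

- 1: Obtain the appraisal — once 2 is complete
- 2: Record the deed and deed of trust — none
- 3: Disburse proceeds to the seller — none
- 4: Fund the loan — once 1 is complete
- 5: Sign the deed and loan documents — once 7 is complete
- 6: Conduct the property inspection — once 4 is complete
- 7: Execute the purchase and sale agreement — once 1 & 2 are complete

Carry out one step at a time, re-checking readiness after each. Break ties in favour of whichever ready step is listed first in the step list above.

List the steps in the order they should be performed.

2 → 1 → 3 → 4 → 6 → 7 → 5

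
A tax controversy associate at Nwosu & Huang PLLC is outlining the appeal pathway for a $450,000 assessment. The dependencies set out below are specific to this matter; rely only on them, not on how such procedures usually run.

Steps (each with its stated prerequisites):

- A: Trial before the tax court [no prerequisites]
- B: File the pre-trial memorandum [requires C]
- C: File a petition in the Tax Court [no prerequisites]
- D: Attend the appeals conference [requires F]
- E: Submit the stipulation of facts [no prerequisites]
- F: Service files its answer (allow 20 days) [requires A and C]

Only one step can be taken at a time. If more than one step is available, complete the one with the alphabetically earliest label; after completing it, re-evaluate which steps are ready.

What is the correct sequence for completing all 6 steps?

Nothing is required for A, C and E. A has the earlier label → A first.
C and E are both available; C has the earlier label → C.
Ready: B, E and F. B has the earlier label → B.
Now E and F have their prerequisites met. E has the earlier label, so E next.
That leaves F as the only ready step → F.
D needed F, now all done → D.

A, C, B, E, F, D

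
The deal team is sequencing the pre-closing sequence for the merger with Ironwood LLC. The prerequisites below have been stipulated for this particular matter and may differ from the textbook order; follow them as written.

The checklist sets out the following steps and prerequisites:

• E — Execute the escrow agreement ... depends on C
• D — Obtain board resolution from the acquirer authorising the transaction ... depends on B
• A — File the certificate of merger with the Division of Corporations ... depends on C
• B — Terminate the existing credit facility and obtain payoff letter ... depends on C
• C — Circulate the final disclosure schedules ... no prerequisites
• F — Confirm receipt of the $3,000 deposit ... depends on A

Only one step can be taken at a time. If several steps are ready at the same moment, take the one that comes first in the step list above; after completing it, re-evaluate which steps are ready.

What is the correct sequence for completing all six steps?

C has no prerequisites → C first.
Now E, A and B have their prerequisites met. E is listed earlier, so E next.
Ready: A and B. A is listed earlier → A.
B and F are both available; B is listed earlier → B.
Ready: D and F. D is listed earlier → D.
F needed A, now all done → F.

C E A B D F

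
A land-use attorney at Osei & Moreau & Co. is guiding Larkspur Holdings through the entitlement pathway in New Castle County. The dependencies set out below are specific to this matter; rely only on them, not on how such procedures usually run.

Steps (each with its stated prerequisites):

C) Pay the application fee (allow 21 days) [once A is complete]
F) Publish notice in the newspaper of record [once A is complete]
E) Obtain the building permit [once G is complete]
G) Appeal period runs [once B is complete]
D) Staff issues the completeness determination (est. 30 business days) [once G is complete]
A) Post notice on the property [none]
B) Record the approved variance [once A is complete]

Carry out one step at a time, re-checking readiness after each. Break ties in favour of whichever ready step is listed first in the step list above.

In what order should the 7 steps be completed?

A, C, F, B, G, E, D

A has no prerequisites → A first.
Ready: C, F and B. C is listed earlier → C.
Now F and B have their prerequisites met. F is listed earlier, so F next.
That leaves B as the only ready step → B.
G is the only step now ready → G.
Now E and D have their prerequisites met. E is listed earlier, so E next.
That leaves D as the only ready step → D.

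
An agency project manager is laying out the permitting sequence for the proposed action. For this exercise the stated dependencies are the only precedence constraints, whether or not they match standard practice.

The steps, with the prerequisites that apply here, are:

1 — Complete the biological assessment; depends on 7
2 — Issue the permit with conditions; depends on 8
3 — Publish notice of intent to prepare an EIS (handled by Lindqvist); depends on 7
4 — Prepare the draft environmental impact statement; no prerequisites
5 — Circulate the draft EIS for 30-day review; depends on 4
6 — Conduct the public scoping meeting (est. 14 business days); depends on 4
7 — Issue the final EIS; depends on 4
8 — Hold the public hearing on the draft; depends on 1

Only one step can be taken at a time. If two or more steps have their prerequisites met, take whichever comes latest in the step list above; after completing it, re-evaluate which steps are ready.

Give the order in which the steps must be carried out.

4, 7, 6, 5, 3, 1, 8, 2

4 is the only step with nothing outstanding, so it goes first.
Now 7, 6 and 5 have their prerequisites met. 7 is listed later, so 7 next.
6, 5, 3 and 1 are all available; 6 is listed later → 6.
5, 3 and 1 are all available; 5 is listed later → 5.
3 and 1 are both available; 3 is listed later → 3.
That leaves 1 as the only ready step → 1.
8 needed 1, now all done → 8.
2 needed 8, now all done → 2.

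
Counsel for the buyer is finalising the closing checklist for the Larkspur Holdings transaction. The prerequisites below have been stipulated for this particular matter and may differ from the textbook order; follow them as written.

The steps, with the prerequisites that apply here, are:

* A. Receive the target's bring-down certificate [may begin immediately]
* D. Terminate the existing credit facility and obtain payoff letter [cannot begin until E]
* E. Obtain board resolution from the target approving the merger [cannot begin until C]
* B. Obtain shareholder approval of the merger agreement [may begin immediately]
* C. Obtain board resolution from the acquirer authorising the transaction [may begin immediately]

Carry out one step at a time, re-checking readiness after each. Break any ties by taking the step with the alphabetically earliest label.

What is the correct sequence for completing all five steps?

A, B, C, E, D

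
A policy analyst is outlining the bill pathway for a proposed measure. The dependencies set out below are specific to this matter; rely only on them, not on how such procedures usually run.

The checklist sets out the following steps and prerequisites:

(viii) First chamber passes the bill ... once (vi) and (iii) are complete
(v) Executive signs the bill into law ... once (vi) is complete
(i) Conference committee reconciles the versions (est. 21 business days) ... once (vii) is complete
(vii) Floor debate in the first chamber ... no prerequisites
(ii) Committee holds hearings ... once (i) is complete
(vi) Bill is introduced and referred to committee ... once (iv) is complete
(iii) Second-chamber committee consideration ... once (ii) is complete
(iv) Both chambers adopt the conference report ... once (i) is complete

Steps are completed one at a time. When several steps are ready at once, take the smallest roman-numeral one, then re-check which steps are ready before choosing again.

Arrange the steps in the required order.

(vii) is the only step with nothing outstanding, so it goes first.
(i) needed (vii), now all done → (i).
Ready: (ii) and (iv). (ii) has the earlier label → (ii).
(iii) now also ready, so the ready set is {(iii), (iv)}; (iii) has the earlier label → (iii).
(iv) needed (i), now all done → (iv).
(vi) is the only step now ready → (vi).
(v) and (viii) are both available; (v) has the earlier label → (v).
Next only (viii) has its prerequisites met → (viii).

(vii) → (i) → (ii) → (iii) → (iv) → (vi) → (v) → (viii)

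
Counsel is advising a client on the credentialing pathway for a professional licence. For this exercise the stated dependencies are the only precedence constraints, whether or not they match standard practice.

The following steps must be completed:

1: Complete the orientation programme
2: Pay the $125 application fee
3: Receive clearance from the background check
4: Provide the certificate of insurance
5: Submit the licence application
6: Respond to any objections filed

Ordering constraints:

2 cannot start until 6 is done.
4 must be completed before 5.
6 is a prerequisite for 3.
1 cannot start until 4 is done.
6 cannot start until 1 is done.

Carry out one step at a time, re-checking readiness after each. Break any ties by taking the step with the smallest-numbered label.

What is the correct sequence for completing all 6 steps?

Only 4 has no prerequisites, so it is first.
Ready: 1 and 5. 1 has the earlier label → 1.
6 now also ready, so the ready set is {5, 6}; 5 has the earlier label → 5.
Next only 6 has its prerequisites met → 6.
Ready: 2 and 3. 2 has the earlier label → 2.
3 needed 6, now all done → 3.

4 → 1 → 5 → 6 → 2 → 3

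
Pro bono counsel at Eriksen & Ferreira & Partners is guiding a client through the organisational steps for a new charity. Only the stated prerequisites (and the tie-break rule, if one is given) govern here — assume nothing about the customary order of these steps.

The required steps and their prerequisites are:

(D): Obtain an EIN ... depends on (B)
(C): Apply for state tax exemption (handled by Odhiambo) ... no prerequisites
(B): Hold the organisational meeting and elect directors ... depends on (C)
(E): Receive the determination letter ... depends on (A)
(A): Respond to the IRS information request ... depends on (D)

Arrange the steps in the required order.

(C) (B) (D) (A) (E)

Only (C) has no prerequisites, so it is first.
(B) needed (C), now all done → (B).
Next only (D) has its prerequisites met → (D).
(A) needed (D), now all done → (A).
That leaves (E) as the only ready step → (E).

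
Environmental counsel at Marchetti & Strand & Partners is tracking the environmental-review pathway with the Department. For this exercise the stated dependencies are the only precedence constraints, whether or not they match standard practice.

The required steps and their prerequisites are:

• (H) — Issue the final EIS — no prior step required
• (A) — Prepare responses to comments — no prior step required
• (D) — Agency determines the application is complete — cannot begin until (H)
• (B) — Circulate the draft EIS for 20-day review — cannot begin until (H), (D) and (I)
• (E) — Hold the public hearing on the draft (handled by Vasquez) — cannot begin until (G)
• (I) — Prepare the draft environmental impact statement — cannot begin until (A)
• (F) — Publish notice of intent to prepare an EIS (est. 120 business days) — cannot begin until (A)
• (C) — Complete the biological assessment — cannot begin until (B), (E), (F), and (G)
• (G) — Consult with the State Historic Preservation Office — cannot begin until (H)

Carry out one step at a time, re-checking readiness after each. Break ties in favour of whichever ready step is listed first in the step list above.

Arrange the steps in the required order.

Nothing is required for (H) and (A). (H) is listed earlier → (H) first.
(D) and (G) now also ready, so the ready set is {(A), (D), (G)}; (A) is listed earlier → (A).
(I) and (F) now also ready, so the ready set is {(D), (I), (F), (G)}; (D) is listed earlier → (D).
(I), (F) and (G) are all available; (I) is listed earlier → (I).
Ready: (B), (F) and (G). (B) is listed earlier → (B).
(F) and (G) are both available; (F) is listed earlier → (F).
Next only (G) has its prerequisites met → (G).
Next only (E) has its prerequisites met → (E).
(C) is the only step now ready → (C).

(H), (A), (D), (I), (B), (F), (G), (E), (C)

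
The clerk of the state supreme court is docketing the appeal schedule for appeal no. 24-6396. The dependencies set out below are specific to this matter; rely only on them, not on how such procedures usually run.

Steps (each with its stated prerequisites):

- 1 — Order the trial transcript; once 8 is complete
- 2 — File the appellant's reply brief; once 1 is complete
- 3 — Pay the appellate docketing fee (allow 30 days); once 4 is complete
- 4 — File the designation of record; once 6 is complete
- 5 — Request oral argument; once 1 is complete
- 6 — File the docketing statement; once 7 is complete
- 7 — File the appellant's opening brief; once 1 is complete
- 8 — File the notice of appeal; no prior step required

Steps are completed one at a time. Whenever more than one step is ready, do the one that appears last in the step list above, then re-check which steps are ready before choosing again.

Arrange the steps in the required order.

8 is the only step with nothing outstanding, so it goes first.
That leaves 1 as the only ready step → 1.
Ready: 7, 5 and 2. 7 is listed later → 7.
Now 6, 5 and 2 have their prerequisites met. 6 is listed later, so 6 next.
Ready: 5, 4 and 2. 5 is listed later → 5.
Ready: 4 and 2. 4 is listed later → 4.
Now 3 and 2 have their prerequisites met. 3 is listed later, so 3 next.
Next only 2 has its prerequisites met → 2.

8 1 7 6 5 4 3 2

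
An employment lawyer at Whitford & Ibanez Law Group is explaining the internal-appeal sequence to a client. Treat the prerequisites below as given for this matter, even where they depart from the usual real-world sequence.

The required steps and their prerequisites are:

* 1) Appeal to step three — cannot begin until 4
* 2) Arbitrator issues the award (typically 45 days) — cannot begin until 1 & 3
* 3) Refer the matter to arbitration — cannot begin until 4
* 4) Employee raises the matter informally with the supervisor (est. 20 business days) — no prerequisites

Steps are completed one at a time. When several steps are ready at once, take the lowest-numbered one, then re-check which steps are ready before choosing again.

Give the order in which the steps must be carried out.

4 has no prerequisites → 4 first.
1 and 3 are both available; 1 has the earlier label → 1.
That leaves 3 as the only ready step → 3.
That leaves 2 as the only ready step → 2.

4, 1, 3, 2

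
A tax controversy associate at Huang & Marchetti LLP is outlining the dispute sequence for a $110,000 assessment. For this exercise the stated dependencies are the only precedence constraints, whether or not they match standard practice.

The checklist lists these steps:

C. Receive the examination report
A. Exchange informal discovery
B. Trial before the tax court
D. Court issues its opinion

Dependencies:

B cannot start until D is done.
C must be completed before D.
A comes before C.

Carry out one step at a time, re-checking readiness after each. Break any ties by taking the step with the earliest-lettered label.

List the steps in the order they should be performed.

A → C → D → B

Only A has no prerequisites, so it is first.
That leaves C as the only ready step → C.
D needed C, now all done → D.
B is the only step now ready → B.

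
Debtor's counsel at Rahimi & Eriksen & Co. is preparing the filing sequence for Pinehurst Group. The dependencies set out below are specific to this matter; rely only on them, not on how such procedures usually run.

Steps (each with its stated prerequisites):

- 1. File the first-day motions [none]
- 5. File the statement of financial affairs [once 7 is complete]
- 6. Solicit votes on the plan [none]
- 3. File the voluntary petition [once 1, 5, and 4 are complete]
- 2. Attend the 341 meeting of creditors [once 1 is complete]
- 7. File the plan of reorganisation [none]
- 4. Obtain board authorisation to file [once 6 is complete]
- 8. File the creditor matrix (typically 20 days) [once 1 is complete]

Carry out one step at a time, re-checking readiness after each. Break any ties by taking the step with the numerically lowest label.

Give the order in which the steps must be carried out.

1, 2, 6, 4, 7, 5, 3, 8

1, 6 and 7 have no prerequisites; 1 has the earlier label, so 1 is first.
Now 2, 6, 7 and 8 have their prerequisites met. 2 has the earlier label, so 2 next.
6, 7 and 8 are all available; 6 has the earlier label → 6.
Now 4, 7 and 8 have their prerequisites met. 4 has the earlier label, so 4 next.
7 and 8 are both available; 7 has the earlier label → 7.
5 and 8 are both available; 5 has the earlier label → 5.
3 now also ready, so the ready set is {3, 8}; 3 has the earlier label → 3.
8 is the only step now ready → 8.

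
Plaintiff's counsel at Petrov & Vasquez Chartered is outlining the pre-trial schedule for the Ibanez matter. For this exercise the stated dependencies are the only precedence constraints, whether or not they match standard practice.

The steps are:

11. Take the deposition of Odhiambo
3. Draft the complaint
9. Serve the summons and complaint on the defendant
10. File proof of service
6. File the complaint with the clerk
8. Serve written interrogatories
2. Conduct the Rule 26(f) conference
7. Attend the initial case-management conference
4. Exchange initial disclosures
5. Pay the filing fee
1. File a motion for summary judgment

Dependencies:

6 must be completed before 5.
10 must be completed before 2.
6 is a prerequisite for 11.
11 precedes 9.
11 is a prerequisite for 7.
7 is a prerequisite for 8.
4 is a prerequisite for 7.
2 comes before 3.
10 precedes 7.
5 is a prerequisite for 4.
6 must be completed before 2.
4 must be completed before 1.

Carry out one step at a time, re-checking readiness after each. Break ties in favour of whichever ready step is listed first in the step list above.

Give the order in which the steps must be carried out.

10, 6, 11, 9, 2, 3, 5, 4, 7, 8, 1

10 and 6 have no prerequisites; 10 is listed earlier, so 10 is first.
6 is the only step now ready → 6.
Ready: 11, 2 and 5. 11 is listed earlier → 11.
9 now also ready, so the ready set is {9, 2, 5}; 9 is listed earlier → 9.
Ready: 2 and 5. 2 is listed earlier → 2.
Ready: 3 and 5. 3 is listed earlier → 3.
5 is the only step now ready → 5.
4 needed 5, now all done → 4.
7 and 1 are both available; 7 is listed earlier → 7.
Ready: 8 and 1. 8 is listed earlier → 8.
Next only 1 has its prerequisites met → 1.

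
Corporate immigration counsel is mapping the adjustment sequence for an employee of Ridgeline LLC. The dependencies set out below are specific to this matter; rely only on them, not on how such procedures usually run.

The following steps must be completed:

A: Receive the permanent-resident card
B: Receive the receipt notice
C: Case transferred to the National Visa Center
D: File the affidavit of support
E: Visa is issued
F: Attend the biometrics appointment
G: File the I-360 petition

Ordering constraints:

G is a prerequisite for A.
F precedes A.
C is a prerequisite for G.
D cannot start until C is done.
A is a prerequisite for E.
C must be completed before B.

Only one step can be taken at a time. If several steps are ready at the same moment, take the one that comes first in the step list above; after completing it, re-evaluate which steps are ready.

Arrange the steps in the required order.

Nothing is required for C and F. C is listed earlier → C first.
B, D, F and G are all available; B is listed earlier → B.
D, F and G are all available; D is listed earlier → D.
Ready: F and G. F is listed earlier → F.
G needed C, now all done → G.
A needed F and G, now all done → A.
That leaves E as the only ready step → E.

C, B, D, F, G, A, E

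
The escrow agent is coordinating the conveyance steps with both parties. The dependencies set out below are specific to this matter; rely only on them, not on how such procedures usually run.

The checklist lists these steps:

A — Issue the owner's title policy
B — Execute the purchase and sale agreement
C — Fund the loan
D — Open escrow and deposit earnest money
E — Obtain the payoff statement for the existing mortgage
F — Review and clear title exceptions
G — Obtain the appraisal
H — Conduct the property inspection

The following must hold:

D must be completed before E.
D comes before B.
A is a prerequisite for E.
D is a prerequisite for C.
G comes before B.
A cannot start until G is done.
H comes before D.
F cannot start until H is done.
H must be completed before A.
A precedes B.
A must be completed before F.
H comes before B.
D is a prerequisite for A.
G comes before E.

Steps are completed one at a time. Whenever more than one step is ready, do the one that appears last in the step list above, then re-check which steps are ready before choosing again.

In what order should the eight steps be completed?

Nothing is required for H and G. H is listed later → H first.
Now G and D have their prerequisites met. G is listed later, so G next.
D is the only step now ready → D.
C and A are both available; C is listed later → C.
A is the only step now ready → A.
F, E and B are all available; F is listed later → F.
Now E and B have their prerequisites met. E is listed later, so E next.
That leaves B as the only ready step → B.

H → G → D → C → A → F → E → B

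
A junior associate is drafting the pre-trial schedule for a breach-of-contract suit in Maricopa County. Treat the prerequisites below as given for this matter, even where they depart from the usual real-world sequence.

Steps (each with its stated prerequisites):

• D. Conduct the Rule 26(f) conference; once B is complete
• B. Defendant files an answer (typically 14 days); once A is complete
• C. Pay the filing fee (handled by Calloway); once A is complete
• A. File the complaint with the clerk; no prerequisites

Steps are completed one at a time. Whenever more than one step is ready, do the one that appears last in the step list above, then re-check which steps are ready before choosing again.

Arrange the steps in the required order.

A, C, B, D

A has no prerequisites → A first.
Ready: C and B. C is listed later → C.
That leaves B as the only ready step → B.
D needed B, now all done → D.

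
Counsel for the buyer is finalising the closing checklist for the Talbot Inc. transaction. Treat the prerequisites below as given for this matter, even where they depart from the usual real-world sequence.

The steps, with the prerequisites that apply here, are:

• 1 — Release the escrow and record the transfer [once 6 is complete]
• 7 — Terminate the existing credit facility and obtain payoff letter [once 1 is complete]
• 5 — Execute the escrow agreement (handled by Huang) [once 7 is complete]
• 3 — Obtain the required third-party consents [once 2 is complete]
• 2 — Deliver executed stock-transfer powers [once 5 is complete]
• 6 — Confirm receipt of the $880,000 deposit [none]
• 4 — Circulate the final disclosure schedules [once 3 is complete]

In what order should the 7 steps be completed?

6 is the only step with nothing outstanding, so it goes first.
1 needed 6, now all done → 1.
7 needed 1, now all done → 7.
5 needed 7, now all done → 5.
Next only 2 has its prerequisites met → 2.
Next only 3 has its prerequisites met → 3.
4 needed 3, now all done → 4.

6, 1, 7, 5, 2, 3, 4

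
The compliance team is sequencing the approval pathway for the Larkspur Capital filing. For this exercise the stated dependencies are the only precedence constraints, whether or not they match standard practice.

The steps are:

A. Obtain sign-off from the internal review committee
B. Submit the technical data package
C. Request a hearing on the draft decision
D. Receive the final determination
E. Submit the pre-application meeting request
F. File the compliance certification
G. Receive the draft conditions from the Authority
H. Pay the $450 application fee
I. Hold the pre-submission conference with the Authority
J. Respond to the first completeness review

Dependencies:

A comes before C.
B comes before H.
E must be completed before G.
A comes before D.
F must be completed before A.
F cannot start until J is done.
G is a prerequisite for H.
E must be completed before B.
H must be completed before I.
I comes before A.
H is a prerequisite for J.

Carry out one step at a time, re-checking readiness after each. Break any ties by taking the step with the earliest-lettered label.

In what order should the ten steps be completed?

E B G H I J F A C D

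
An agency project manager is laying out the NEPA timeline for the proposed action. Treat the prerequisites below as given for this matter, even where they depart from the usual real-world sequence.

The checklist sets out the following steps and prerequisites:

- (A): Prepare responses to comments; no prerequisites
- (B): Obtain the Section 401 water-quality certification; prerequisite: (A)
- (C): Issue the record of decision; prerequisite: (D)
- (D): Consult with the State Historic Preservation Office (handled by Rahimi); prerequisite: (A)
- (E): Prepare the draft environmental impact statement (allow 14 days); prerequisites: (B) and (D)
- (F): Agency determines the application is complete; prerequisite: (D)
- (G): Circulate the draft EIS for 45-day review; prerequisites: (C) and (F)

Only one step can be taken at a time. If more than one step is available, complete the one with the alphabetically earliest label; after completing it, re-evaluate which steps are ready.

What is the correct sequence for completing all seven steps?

(A), (B), (D), (C), (E), (F), (G)

(A) is the only step with nothing outstanding, so it goes first.
Ready: (B) and (D). (B) has the earlier label → (B).
(D) needed (A), now all done → (D).
Ready: (C), (E) and (F). (C) has the earlier label → (C).
Now (E) and (F) have their prerequisites met. (E) has the earlier label, so (E) next.
(F) needed (D), now all done → (F).
Next only (G) has its prerequisites met → (G).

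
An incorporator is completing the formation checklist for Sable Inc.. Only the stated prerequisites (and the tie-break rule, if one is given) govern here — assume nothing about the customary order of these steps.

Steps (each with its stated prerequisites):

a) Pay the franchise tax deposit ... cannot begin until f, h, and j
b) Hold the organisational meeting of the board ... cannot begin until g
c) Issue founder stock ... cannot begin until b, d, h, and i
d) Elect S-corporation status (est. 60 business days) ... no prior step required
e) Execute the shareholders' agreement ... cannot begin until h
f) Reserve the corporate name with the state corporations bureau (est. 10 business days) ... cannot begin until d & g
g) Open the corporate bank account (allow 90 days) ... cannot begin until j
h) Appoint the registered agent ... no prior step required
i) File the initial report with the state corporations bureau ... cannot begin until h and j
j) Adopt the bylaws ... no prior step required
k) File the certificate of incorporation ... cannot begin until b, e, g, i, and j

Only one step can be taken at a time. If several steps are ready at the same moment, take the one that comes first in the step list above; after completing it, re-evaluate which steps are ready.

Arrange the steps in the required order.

Nothing is required for d, h and j. d is listed earlier → d first.
Ready: h and j. h is listed earlier → h.
e now also ready, so the ready set is {e, j}; e is listed earlier → e.
Next only j has its prerequisites met → j.
g and i are both available; g is listed earlier → g.
b, f and i are all available; b is listed earlier → b.
f and i are both available; f is listed earlier → f.
a and i are both available; a is listed earlier → a.
i needed h and j, now all done → i.
Now c and k have their prerequisites met. c is listed earlier, so c next.
k is the only step now ready → k.

d, h, e, j, g, b, f, a, i, c, k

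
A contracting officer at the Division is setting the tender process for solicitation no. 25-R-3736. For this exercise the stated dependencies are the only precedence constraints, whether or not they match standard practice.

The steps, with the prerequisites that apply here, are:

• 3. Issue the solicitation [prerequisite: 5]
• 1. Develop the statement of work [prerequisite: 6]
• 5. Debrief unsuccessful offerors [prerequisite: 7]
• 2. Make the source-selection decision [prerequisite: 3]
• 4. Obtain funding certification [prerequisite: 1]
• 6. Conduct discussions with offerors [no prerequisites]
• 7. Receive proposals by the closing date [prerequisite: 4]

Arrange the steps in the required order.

6, 1, 4, 7, 5, 3, 2

6 is the only step with nothing outstanding, so it goes first.
That leaves 1 as the only ready step → 1.
4 needed 1, now all done → 4.
7 needed 4, now all done → 7.
That leaves 5 as the only ready step → 5.
That leaves 3 as the only ready step → 3.
That leaves 2 as the only ready step → 2.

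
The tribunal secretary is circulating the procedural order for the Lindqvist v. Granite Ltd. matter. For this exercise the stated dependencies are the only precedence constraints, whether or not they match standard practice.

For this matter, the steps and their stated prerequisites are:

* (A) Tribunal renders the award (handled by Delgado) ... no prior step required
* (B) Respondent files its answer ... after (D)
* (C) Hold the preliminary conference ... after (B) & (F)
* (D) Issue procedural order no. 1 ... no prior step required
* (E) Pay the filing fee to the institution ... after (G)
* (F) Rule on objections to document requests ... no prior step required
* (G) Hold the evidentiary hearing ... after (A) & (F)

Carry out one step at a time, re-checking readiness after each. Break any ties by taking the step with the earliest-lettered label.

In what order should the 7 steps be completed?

Nothing is required for (A), (D) and (F). (A) has the earlier label → (A) first.
Ready: (D) and (F). (D) has the earlier label → (D).
(B) and (F) are both available; (B) has the earlier label → (B).
Next only (F) has its prerequisites met → (F).
(C) and (G) are both available; (C) has the earlier label → (C).
Next only (G) has its prerequisites met → (G).
Next only (E) has its prerequisites met → (E).

(A), (D), (B), (F), (C), (G), (E)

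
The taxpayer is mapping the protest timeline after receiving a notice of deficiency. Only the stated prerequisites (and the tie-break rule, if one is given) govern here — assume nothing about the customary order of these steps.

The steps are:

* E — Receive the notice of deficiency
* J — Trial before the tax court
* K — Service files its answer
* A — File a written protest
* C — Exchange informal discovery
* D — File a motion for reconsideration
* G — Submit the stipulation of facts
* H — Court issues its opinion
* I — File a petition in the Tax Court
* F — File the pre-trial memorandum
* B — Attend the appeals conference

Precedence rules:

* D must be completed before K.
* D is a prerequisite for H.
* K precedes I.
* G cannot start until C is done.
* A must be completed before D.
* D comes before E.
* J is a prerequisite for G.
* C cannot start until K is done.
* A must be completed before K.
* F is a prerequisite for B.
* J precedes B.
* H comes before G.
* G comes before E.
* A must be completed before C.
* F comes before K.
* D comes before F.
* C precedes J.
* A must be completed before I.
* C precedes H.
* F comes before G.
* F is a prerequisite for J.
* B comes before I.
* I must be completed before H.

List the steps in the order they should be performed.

A, D, F, K, C, J, B, I, H, G, E

Only A has no prerequisites, so it is first.
D needed A, now all done → D.
Next only F has its prerequisites met → F.
Next only K has its prerequisites met → K.
C needed K and A, now all done → C.
J needed C and F, now all done → J.
Next only B has its prerequisites met → B.
Next only I has its prerequisites met → I.
Next only H has its prerequisites met → H.
That leaves G as the only ready step → G.
That leaves E as the only ready step → E.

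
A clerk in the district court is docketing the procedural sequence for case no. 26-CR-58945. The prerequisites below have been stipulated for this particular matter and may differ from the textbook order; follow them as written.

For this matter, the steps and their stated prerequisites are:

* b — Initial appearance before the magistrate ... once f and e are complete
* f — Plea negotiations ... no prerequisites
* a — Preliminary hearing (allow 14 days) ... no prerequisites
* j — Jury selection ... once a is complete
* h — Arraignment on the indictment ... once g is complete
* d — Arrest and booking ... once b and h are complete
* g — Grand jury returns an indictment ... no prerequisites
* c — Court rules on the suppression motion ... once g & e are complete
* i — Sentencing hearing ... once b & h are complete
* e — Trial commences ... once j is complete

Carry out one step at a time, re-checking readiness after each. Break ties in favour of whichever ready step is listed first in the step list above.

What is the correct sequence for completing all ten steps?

f → a → j → g → h → e → b → d → c → i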